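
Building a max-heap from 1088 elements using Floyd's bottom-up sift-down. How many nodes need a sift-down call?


In a heap of 1088 elements (0-indexed array):
  Last element index: 1087
  Parent of last element: floor((1087 - 1) / 2) = 543
  Internal nodes: indices 0 to 543
  Count = floor(1088/2) = 544


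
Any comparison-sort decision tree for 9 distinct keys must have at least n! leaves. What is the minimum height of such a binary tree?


A binary decision tree of height h has at most 2^h leaves and needs at least n! of them, so h >= ceil(log2(n!)).
Compute 9! as a running product:
  x2 = 2, x3 = 6, x4 = 24, x5 = 120
  x6 = 720, x7 = 5040, x8 = 40320, x9 = 362880
9! = 362880
Bracket between powers of 2:
  2^18 = 262144 < 362880 <= 524288 = 2^19
So ceil(log2(9!)) = 19


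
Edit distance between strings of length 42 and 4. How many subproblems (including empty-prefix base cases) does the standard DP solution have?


The table includes base cases (empty prefixes).
Rows: (m+1) = 43
Columns: (n+1) = 5
Total = 43 * 5 = 215


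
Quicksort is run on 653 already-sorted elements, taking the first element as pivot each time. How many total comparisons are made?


Sum of comparisons per partition:
652 + 651 + ... + 1 + 0
= 653 * (653 - 1) / 2
= 653 * 652 / 2
= 212878


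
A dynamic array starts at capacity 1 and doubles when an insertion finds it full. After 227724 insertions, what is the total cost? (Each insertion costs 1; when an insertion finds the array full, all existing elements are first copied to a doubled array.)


Insertion cost: 227724 (one per element)
Resizes occur just before inserting elements 2, 3, 5, 9, ...
Elements copied at each resize: 1 + 2 + 4 + 8 + 16 + 32 + 64 + 128 + 256 + 512 + 1024 + 2048 + 4096 + 8192 + 16384 + 32768 + 65536 + 131072
Sum of copies = 262143 (geometric series: 2^k - 1)
Total = 227724 + 262143 = 489867


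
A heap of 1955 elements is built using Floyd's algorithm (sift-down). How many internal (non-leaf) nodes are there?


Leaf nodes occupy roughly half the array.
Sift-down is called for each internal node, starting from the last one.
Internal nodes = floor(n/2) = floor(1955/2) = 977


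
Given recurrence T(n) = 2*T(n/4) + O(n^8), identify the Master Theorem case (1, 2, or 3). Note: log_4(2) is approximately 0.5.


Master Theorem parameters: a=2, b=4, c=8
log_b(a) = 0.5
Compare b^c with a: 4^8 = 65536 > 2, so c > log_b(a).
Comparing c=8 vs log_b(a)=0.5:
8 > 0.5 => Case 3
Result: T(n) = O(n^8)
Master Theorem case = 3


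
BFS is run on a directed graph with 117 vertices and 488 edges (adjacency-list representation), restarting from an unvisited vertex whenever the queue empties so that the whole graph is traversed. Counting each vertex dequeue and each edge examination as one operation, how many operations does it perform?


A full BFS traversal dequeues each vertex exactly once and examines each directed edge exactly once.
V = 117 (vertex processing cost)
E = 488 (edge examination cost)
Total operations proportional to V + E = 117 + 488 = 605


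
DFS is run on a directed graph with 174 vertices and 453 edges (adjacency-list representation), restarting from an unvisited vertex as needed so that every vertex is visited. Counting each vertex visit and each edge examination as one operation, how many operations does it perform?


A full DFS traversal processes each vertex exactly once (push/pop on stack).
Each directed edge is examined once.
V = 174, E = 453
V + E = 627


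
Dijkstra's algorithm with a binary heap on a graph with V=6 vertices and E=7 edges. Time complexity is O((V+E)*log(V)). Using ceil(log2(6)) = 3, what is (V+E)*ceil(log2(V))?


Dijkstra with a binary heap: each vertex is extracted once, each edge may relax once.
Each heap operation costs O(log V).
V + E = 6 + 7 = 13
ceil(log2(6)) = 3 (since 2^2 = 4 < 6 <= 8 = 2^3)
Total heap work = (V+E) * ceil(log2(V)) = 13 * 3 = 39


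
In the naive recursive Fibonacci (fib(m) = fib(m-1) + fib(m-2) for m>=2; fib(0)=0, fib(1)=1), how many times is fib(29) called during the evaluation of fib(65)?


Let N(m) = number of times fib(m) is called while evaluating fib(65).
N(65) = 1 (the initial call).
N(64) = 1 (only fib(65) calls it).
For 1 <= m <= 63: fib(m) is called by fib(m+1) and fib(m+2), so
  N(m) = N(m+1) + N(m+2).
fib(0) is called only by fib(2), so N(0) = N(2).
Walk down from m=65:
  N(65)=1, N(64)=1, N(63)=2, N(62)=3, N(61)=5, N(60)=8, N(59)=13, N(58)=21, N(57)=34, N(56)=55, N(55)=89, N(54)=144, N(53)=233, N(52)=377, N(51)=610, N(50)=987, N(49)=1597, N(48)=2584, N(47)=4181, N(46)=6765, N(45)=10946, N(44)=17711, N(43)=28657, N(42)=46368, N(41)=75025, N(40)=121393, N(39)=196418, N(38)=317811, N(37)=514229, N(36)=832040, N(35)=1346269, N(34)=2178309, N(33)=3524578, N(32)=5702887, N(31)=9227465, N(30)=14930352, N(29)=24157817
N(29) = 24157817


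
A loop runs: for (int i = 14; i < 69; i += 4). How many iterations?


Loop starts at i = 14, increments by 4, stops when i >= 69.
Number of iterations = ceil((69 - 14) / 4)
= ceil(55 / 4)
= 14


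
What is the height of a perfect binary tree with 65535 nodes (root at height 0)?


A perfect binary tree with 65535 nodes:
  65535 = 2^16 - 1
  Levels: 0, 1, ..., 15
  Height = 15


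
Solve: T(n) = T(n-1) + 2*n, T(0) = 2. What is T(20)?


Expanding the recurrence:
T(20) = T(19) + 2*20
       = T(18) + 2*19 + 2*20
       ...
       = T(0) + 2*(1 + 2 + ... + 20)
       = 2 + 2 * 20*21/2
       = 2 + 2 * 210
       = 2 + 420 = 422


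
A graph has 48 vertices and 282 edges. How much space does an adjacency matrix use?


Adjacency matrix: V x V grid of entries
Space = V^2 = 48^2 = 48 * 48 = 2304


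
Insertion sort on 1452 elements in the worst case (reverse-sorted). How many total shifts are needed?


In the worst case (reverse-sorted), each element shifts past all previous:
  Element 1: 1 shifts
  Element 2: 2 shifts
  Element 3: 3 shifts
  Element 4: 4 shifts
  Element 5: 5 shifts
  ...
  Element 1451: 1451 shifts
Total = 1 + 2 + ... + 1451
= 1452*(1452-1)/2 = 1053426


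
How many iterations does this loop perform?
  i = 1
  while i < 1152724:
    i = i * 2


The loop variable doubles each iteration:
i = 1 -> 2 -> 4 -> 8 -> 16 -> 32 -> 64 -> 128 -> 256 -> 512 -> 1024 -> 2048 -> 4096 -> 8192 -> 16384 -> 32768 -> 65536 -> 131072 -> 262144 -> 524288 -> 1048576 -> 2097152 (stop, 2097152 >= 1152724)
Number of doublings = ceil(log2(1152724)) = 21


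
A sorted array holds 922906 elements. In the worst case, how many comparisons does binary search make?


Halving sequence: 922906 -> 461453 -> 230726 -> 115363 -> 57681 -> 28840 -> 14420 -> 7210 -> 3605 -> 1802 -> 901 -> 450 -> 225 -> 112 -> 56 -> 28 -> 14 -> 7 -> 3 -> 1
Number of halvings = 19
Max comparisons = 19 + 1 = 20


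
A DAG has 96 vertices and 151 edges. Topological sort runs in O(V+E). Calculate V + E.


V = 96 (vertex processing)
E = 151 (edge processing)
V + E = 96 + 151 = 247


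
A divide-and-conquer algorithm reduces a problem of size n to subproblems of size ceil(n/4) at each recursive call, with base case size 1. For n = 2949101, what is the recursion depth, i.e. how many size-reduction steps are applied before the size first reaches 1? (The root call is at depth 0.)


Each step divides the size by 4 (rounding up); after k steps the size is ceil(n/4^k), which equals 1 exactly when 4^k >= n.
So the depth is the smallest k with 4^k >= 2949101, i.e. ceil(log_4(2949101)).
4^10 = 1048576 < 2949101 <= 4194304 = 4^11
Recursion depth = 11


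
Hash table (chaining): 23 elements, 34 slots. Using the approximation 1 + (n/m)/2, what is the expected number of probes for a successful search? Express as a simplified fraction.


Computing expected probes:
alpha = 23/34
= 1 + alpha/2
= 1 + 23/(2*34)
= (2*34 + 23) / (2*34)
= 91/68


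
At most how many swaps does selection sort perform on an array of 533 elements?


Each of the 532 passes places one element in its final position.
Pass 1: swap minimum into position 0
Pass 2: swap minimum of remaining into position 1
...
Pass 532: last two elements, one swap
Maximum swaps = 533 - 1 = 532


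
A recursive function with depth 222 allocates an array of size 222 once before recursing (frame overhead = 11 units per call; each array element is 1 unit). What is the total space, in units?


Array allocation: 222 units (allocated once)
Stack frames: 222 deep * 11 per frame = 2442 units
Total = 222 + 2442 = 2664


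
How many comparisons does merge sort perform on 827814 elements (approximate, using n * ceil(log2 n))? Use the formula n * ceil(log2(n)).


Recursion depth: ceil(log2(827814)) = 20
Each recursion level merges n = 827814 elements
Total = 827814 * 20 = 16556280


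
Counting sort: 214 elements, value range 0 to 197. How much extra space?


n = 214 (output array)
k = 198 (count array for 198 distinct values)
Extra space = 214 + 198 = 412


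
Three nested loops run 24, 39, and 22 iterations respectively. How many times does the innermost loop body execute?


Loop 1 (outermost): 24 iterations
Loop 2 (middle): 39 iterations per outer
Loop 3 (innermost): 22 iterations per middle
Total = 24 * 39 * 22 = 20592


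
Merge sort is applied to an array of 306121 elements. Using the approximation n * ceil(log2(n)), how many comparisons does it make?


Merge sort divides the array into halves recursively.
Number of levels = ceil(log2(306121)) = 19
At each level, approximately n = 306121 comparisons are needed for merging.
Total comparisons ~ n * ceil(log2(n)) = 306121 * 19 = 5816299


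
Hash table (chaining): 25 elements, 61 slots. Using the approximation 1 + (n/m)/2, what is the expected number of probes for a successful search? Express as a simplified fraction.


Computing expected probes:
alpha = 25/61
= 1 + alpha/2
= 1 + 25/(2*61)
= (2*61 + 25) / (2*61)
= 147/122


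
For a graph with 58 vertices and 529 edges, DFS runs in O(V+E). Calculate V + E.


A full DFS traversal visits each vertex once and examines each edge once.
V = 58
E = 529
Sum = 58 + 529 = 587


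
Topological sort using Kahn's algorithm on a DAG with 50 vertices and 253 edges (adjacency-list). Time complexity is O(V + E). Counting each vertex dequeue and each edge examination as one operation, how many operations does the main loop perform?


Kahn's algorithm:
  1. Compute in-degrees: O(V + E)
  2. Process queue: each vertex dequeued once (O(V))
     each edge examined once (O(E))
Total = V + E = 50 + 253 = 303


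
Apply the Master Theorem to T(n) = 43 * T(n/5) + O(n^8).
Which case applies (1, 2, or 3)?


The Master Theorem: T(n) = a*T(n/b) + O(n^c)
  a = 43, b = 5, c = 8
log_b(a) = log_5(43) ~ 2.337
Compare b^c with a: 5^8 = 390625 > 43, so c > log_b(a).
Since c > log_b(a), Case 3 applies.
T(n) = O(n^8)
Master Theorem case = 3


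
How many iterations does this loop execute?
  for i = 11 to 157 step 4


The loop variable i takes values starting at 11 and increments by 4 each iteration.
Sequence: i = 11, 15, 19, 23, 27, 31, 35, 39, 43, ...
The upper bound 157 is inclusive, so the count is floor((last - first) / step) + 1:
floor((157 - 11) / 4) + 1 = floor(146/4) + 1 = 36 + 1 = 37


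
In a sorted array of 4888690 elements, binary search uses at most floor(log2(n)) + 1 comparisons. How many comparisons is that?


Halving sequence: 4888690 -> 2444345 -> 1222172 -> 611086 -> 305543 -> 152771 -> 76385 -> 38192 -> 19096 -> 9548 -> 4774 -> 2387 -> 1193 -> 596 -> 298 -> 149 -> 74 -> 37 -> 18 -> 9 -> 4 -> 2 -> 1
Number of halvings = 22
Max comparisons = 22 + 1 = 23


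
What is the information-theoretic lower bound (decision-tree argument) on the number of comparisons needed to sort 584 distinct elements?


A binary decision tree of height h has at most 2^h leaves and needs at least n! of them, so h >= ceil(log2(n!)).
584! is far too large to multiply out, so use Stirling's series:
  ln(n!) ~ n ln n - n + (1/2) ln(2 pi n) + 1/(12n)  (error below 1/(360 n^3), negligible here)
  ln(584) = 6.3699010
  n ln n = 584 * 6.3699010 = 3720.0222
  (1/2) ln(2 pi * 584) = (1/2) ln(3669.3802) = 4.1039
  1/(12*584) = 0.0001
  ln(584!) ~ 3720.0222 - 584 + 4.1039 + 0.0001 = 3140.1262
Convert to base 2: log2(584!) = 3140.1262 / ln 2 = 3140.1262 / 0.69314718 = 4530.2445
ceil(4530.2445) = 4531


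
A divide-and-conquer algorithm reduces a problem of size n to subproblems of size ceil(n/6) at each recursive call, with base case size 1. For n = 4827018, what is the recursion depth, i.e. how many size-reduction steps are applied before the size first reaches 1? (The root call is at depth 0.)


Each step divides the size by 6 (rounding up); after k steps the size is ceil(n/6^k), which equals 1 exactly when 6^k >= n.
So the depth is the smallest k with 6^k >= 4827018, i.e. ceil(log_6(4827018)).
6^8 = 1679616 < 4827018 <= 10077696 = 6^9
Recursion depth = 9


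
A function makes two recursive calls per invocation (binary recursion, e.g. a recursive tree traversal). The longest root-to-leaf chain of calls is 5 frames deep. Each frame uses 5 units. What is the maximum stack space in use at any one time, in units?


Binary recursion: the two calls run one after the other, so only one root-to-leaf chain of frames is on the stack at a time.
Maximum depth (longest chain) = 5 frames
Each frame = 5 units
Max stack space = 5 * 5 = 25


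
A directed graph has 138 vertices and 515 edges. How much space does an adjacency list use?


Adjacency list: one list head per vertex + one entry per edge
Vertex heads: 138
Edge entries: 515
Total = 138 + 515 = 653


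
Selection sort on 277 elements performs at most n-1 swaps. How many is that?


Each of the 276 passes places one element in its final position.
Pass 1: swap minimum into position 0
Pass 2: swap minimum of remaining into position 1
...
Pass 276: last two elements, one swap
Maximum swaps = 277 - 1 = 276


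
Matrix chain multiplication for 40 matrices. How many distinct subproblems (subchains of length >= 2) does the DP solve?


Subproblems are indexed by (i, j) where i < j.
Number of such pairs = n*(n-1)/2
= 40 * 39 / 2
= 780


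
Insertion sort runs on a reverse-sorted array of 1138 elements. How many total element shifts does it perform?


Sum of shifts = 1 + 2 + 3 + ... + 1137
= 1138 * 1137 / 2
= 1293906 / 2
= 646953


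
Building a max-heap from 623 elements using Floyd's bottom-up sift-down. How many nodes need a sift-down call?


In a heap of 623 elements (0-indexed array):
  Last element index: 622
  Parent of last element: floor((622 - 1) / 2) = 310
  Internal nodes: indices 0 to 310
  Count = floor(623/2) = 311


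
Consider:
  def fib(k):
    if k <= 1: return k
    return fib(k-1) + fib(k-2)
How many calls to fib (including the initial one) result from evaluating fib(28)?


Let C(m) = total calls to evaluate fib(m). Then C(0)=C(1)=1, and
C(m) = 1 + C(m-1) + C(m-2) for m >= 2.
Build the table (each entry = 1 + previous two):
  C(0) = 1
  C(1) = 1
  C(2) = 1 + 1 + 1 = 3
  C(3) = 1 + 3 + 1 = 5
  C(4) = 1 + 5 + 3 = 9
  C(5) = 1 + 9 + 5 = 15
  C(6) = 1 + 15 + 9 = 25
  C(7) = 1 + 25 + 15 = 41
  C(8) = 1 + 41 + 25 = 67
  C(9) = 1 + 67 + 41 = 109
  C(10) = 1 + 109 + 67 = 177
  C(11) = 1 + 177 + 109 = 287
  C(12) = 1 + 287 + 177 = 465
  C(13) = 1 + 465 + 287 = 753
  C(14) = 1 + 753 + 465 = 1219
  C(15) = 1 + 1219 + 753 = 1973
  C(16) = 1 + 1973 + 1219 = 3193
  C(17) = 1 + 3193 + 1973 = 5167
  C(18) = 1 + 5167 + 3193 = 8361
  C(19) = 1 + 8361 + 5167 = 13529
  C(20) = 1 + 13529 + 8361 = 21891
  C(21) = 1 + 21891 + 13529 = 35421
  C(22) = 1 + 35421 + 21891 = 57313
  C(23) = 1 + 57313 + 35421 = 92735
  C(24) = 1 + 92735 + 57313 = 150049
  C(25) = 1 + 150049 + 92735 = 242785
  C(26) = 1 + 242785 + 150049 = 392835
  C(27) = 1 + 392835 + 242785 = 635621
  C(28) = 1 + 635621 + 392835 = 1028457
Total calls for fib(28) = 1028457


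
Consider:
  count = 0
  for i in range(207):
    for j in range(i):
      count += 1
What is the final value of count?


For each i, the inner loop runs i times:
  i=0: inner runs 0 times
  i=1: inner runs 1 time
  i=2: inner runs 2 times
  i=3: inner runs 3 times
  i=4: inner runs 4 times
  i=5: inner runs 5 times
  i=6: inner runs 6 times
  i=7: inner runs 7 times
  ...
Total = 0 + 1 + 2 + ... + 206 = 207*(207-1)/2 = 21321


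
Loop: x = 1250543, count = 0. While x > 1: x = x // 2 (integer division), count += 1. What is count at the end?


The variable x halves each step:
x = 1250543 -> 625271 -> 312635 -> 156317 -> 78158 -> 39079 -> 19539 -> 9769 -> 4884 -> 2442 -> 1221 -> 610 -> 305 -> 152 -> 76 -> 38 -> 19 -> 9 -> 4 -> 2 -> 1
Number of halvings = floor(log2(1250543)) = 20


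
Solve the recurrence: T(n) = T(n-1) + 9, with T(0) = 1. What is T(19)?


Unrolling the recurrence:
T(19) = T(18) + 9
       = T(17) + 9 + 9
       = T(16) + 9*3
       ...
       = T(0) + 9*19
       = 1 + 171 = 172


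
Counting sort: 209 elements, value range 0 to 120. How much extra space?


n = 209 (output array)
k = 121 (count array for 121 distinct values)
Extra space = 209 + 121 = 330


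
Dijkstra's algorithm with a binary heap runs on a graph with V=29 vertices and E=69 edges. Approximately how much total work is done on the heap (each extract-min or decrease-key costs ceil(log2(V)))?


Dijkstra with a binary heap: each vertex is extracted once, each edge may relax once.
Each heap operation costs O(log V).
V + E = 29 + 69 = 98
ceil(log2(29)) = 5 (since 2^4 = 16 < 29 <= 32 = 2^5)
Total heap work = (V+E) * ceil(log2(V)) = 98 * 5 = 490


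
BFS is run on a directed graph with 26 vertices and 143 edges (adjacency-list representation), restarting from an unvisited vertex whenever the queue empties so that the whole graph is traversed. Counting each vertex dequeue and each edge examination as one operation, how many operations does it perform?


A full BFS traversal dequeues each vertex exactly once and examines each directed edge exactly once.
V = 26 (vertex processing cost)
E = 143 (edge examination cost)
Total operations proportional to V + E = 26 + 143 = 169


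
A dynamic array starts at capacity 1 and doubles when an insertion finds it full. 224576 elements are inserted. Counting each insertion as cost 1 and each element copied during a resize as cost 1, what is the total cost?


n = 224576
Insertion costs: 224576
Resizes copy 1, 2, 4, ... up to the largest power of 2 that is <= n-1 = 224575, i.e. 131072.
Copy costs = 1 + 2 + 4 + 8 + 16 + 32 + 64 + 128 + 256 + 512 + 1024 + 2048 + 4096 + 8192 + 16384 + 32768 + 65536 + 131072 = 262143
Total = 224576 + 262143 = 486719


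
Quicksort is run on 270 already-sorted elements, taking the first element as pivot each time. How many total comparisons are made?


Sum of comparisons per partition:
269 + 268 + ... + 1 + 0
= 270 * (270 - 1) / 2
= 270 * 269 / 2
= 36315


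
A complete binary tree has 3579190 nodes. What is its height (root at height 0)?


In a complete binary tree, level k holds nodes 2^k .. 2^(k+1)-1 (1-indexed).
Height = floor(log2(n)) = floor(log2(3579190)) = 21
Check: 2^21 = 2097152 <= 3579190 < 4194304 = 2^22


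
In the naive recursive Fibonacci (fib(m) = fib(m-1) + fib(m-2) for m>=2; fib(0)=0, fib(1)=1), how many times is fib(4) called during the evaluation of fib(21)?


Let N(m) = number of times fib(m) is called while evaluating fib(21).
N(21) = 1 (the initial call).
N(20) = 1 (only fib(21) calls it).
For 1 <= m <= 19: fib(m) is called by fib(m+1) and fib(m+2), so
  N(m) = N(m+1) + N(m+2).
fib(0) is called only by fib(2), so N(0) = N(2).
Walk down from m=21:
  N(21)=1, N(20)=1, N(19)=2, N(18)=3, N(17)=5, N(16)=8, N(15)=13, N(14)=21, N(13)=34, N(12)=55, N(11)=89, N(10)=144, N(9)=233, N(8)=377, N(7)=610, N(6)=987, N(5)=1597, N(4)=2584
N(4) = 2584


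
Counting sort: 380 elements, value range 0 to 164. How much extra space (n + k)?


n = 380 (output array)
k = 165 (count array for 165 distinct values)
Extra space = 380 + 165 = 545


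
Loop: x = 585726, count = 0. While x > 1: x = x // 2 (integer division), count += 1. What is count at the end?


The variable x halves each step:
x = 585726 -> 292863 -> 146431 -> 73215 -> 36607 -> 18303 -> 9151 -> 4575 -> 2287 -> 1143 -> 571 -> 285 -> 142 -> 71 -> 35 -> 17 -> 8 -> 4 -> 2 -> 1
Number of halvings = floor(log2(585726)) = 19


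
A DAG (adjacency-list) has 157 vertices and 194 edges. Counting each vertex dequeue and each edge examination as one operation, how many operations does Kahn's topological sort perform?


V = 157 (vertex processing)
E = 194 (edge processing)
V + E = 157 + 194 = 351


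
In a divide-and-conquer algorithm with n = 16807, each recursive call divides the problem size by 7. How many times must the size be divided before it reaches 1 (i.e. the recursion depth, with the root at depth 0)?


Number of divisions = log_7(16807)
Sizes: 16807 -> 2401 -> 343 -> 49 -> 7 -> 1 (5 divisions)
Recursion depth = 5


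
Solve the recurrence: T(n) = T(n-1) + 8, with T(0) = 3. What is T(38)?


Unrolling the recurrence:
T(38) = T(37) + 8
       = T(36) + 8 + 8
       = T(35) + 8*3
       ...
       = T(0) + 8*38
       = 3 + 304 = 307


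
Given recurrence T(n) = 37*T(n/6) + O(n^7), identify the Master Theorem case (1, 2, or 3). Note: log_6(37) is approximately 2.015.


Master Theorem parameters: a=37, b=6, c=7
log_b(a) = 2.015
Compare b^c with a: 6^7 = 279936 > 37, so c > log_b(a).
Comparing c=7 vs log_b(a)=2.015:
7 > 2.015 => Case 3
Result: T(n) = O(n^7)
Master Theorem case = 3


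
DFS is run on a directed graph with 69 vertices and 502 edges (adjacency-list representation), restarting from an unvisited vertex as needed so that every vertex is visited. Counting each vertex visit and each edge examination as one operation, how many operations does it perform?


A full DFS traversal processes each vertex exactly once (push/pop on stack).
Each directed edge is examined once.
V = 69, E = 502
V + E = 571


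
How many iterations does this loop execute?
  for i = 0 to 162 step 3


The loop variable i takes values starting at 0 and increments by 3 each iteration.
Sequence: i = 0, 3, 6, 9, 12, 15, 18, 21, 24, ...
The upper bound 162 is inclusive, so the count is floor((last - first) / step) + 1:
floor((162 - 0) / 3) + 1 = floor(162/3) + 1 = 54 + 1 = 55


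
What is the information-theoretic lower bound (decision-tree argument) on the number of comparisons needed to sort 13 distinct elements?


A binary decision tree of height h has at most 2^h leaves and needs at least n! of them, so h >= ceil(log2(n!)).
Compute 13! as a running product:
  x2 = 2, x3 = 6, x4 = 24, x5 = 120
  x6 = 720, x7 = 5040, x8 = 40320, x9 = 362880
  x10 = 3628800, x11 = 39916800, x12 = 479001600, x13 = 6227020800
13! = 6227020800
Bracket between powers of 2:
  2^32 = 4294967296 < 6227020800 <= 8589934592 = 2^33
So ceil(log2(13!)) = 33


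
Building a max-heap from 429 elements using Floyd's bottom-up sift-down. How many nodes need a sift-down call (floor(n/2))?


In a heap of 429 elements (0-indexed array):
  Last element index: 428
  Parent of last element: floor((428 - 1) / 2) = 213
  Internal nodes: indices 0 to 213
  Count = floor(429/2) = 214


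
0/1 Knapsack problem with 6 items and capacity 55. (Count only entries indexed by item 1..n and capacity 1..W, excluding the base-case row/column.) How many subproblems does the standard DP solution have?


The DP table is indexed by (item, capacity).
Rows: 6 items
Columns: 55 capacity values (1 to W)
Total subproblems = 6 * 55 = 330


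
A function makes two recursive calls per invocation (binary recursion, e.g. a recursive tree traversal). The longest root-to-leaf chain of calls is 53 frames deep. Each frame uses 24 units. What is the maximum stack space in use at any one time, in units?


Binary recursion: the two calls run one after the other, so only one root-to-leaf chain of frames is on the stack at a time.
Maximum depth (longest chain) = 53 frames
Each frame = 24 units
Max stack space = 53 * 24 = 1272


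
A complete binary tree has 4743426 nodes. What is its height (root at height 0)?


In a complete binary tree, level k holds nodes 2^k .. 2^(k+1)-1 (1-indexed).
Height = floor(log2(n)) = floor(log2(4743426)) = 22
Check: 2^22 = 4194304 <= 4743426 < 8388608 = 2^23


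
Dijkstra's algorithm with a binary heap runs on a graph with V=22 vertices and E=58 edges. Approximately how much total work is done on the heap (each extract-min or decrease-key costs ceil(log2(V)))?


Dijkstra with a binary heap: each vertex is extracted once, each edge may relax once.
Each heap operation costs O(log V).
V + E = 22 + 58 = 80
ceil(log2(22)) = 5 (since 2^4 = 16 < 22 <= 32 = 2^5)
Total heap work = (V+E) * ceil(log2(V)) = 80 * 5 = 400


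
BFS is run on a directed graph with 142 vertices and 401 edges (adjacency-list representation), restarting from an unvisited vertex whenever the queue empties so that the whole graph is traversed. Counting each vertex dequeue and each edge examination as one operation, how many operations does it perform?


A full BFS traversal dequeues each vertex exactly once and examines each directed edge exactly once.
V = 142 (vertex processing cost)
E = 401 (edge examination cost)
Total operations proportional to V + E = 142 + 401 = 543


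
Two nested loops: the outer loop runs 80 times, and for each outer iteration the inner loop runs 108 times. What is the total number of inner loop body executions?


Outer loop: 80 iterations
Inner loop: 108 iterations per outer iteration
Total = 80 * 108 = 8640


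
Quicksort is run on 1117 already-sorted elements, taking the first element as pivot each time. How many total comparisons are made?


Sum of comparisons per partition:
1116 + 1115 + ... + 1 + 0
= 1117 * (1117 - 1) / 2
= 1117 * 1116 / 2
= 623286


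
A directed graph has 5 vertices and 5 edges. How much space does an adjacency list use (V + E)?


Adjacency list: one list head per vertex + one entry per edge
Vertex heads: 5
Edge entries: 5
Total = 5 + 5 = 10


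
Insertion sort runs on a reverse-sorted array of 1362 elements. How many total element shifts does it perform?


Sum of shifts = 1 + 2 + 3 + ... + 1361
= 1362 * 1361 / 2
= 1853682 / 2
= 926841


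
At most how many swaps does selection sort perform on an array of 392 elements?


Each of the 391 passes places one element in its final position.
Pass 1: swap minimum into position 0
Pass 2: swap minimum of remaining into position 1
...
Pass 391: last two elements, one swap
Maximum swaps = 392 - 1 = 391


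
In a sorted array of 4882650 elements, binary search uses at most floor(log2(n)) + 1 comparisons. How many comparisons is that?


Halving sequence: 4882650 -> 2441325 -> 1220662 -> 610331 -> 305165 -> 152582 -> 76291 -> 38145 -> 19072 -> 9536 -> 4768 -> 2384 -> 1192 -> 596 -> 298 -> 149 -> 74 -> 37 -> 18 -> 9 -> 4 -> 2 -> 1
Number of halvings = 22
Max comparisons = 22 + 1 = 23


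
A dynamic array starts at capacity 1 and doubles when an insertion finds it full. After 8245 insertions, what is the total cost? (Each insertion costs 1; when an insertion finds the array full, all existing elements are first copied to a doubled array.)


Insertion cost: 8245 (one per element)
Resizes occur just before inserting elements 2, 3, 5, 9, ...
Elements copied at each resize: 1 + 2 + 4 + 8 + 16 + 32 + 64 + 128 + 256 + 512 + 1024 + 2048 + 4096 + 8192
Sum of copies = 16383 (geometric series: 2^k - 1)
Total = 8245 + 16383 = 24628


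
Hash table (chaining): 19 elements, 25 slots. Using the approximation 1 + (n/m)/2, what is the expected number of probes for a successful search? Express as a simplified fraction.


Computing expected probes:
alpha = 19/25
= 1 + alpha/2
= 1 + 19/(2*25)
= (2*25 + 19) / (2*25)
= 69/50


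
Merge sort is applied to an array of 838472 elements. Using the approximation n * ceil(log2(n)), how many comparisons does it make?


Merge sort divides the array into halves recursively.
Number of levels = ceil(log2(838472)) = 20
At each level, approximately n = 838472 comparisons are needed for merging.
Total comparisons ~ n * ceil(log2(n)) = 838472 * 20 = 16769440


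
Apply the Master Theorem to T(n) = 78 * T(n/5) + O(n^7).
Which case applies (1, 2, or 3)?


The Master Theorem: T(n) = a*T(n/b) + O(n^c)
  a = 78, b = 5, c = 7
log_b(a) = log_5(78) ~ 2.707
Compare b^c with a: 5^7 = 78125 > 78, so c > log_b(a).
Since c > log_b(a), Case 3 applies.
T(n) = O(n^7)
Master Theorem case = 3


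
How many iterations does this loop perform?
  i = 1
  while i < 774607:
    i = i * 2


The loop variable doubles each iteration:
i = 1 -> 2 -> 4 -> 8 -> 16 -> 32 -> 64 -> 128 -> 256 -> 512 -> 1024 -> 2048 -> 4096 -> 8192 -> 16384 -> 32768 -> 65536 -> 131072 -> 262144 -> 524288 -> 1048576 (stop, 1048576 >= 774607)
Number of doublings = ceil(log2(774607)) = 20


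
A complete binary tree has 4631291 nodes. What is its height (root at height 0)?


In a complete binary tree, level k holds nodes 2^k .. 2^(k+1)-1 (1-indexed).
Height = floor(log2(n)) = floor(log2(4631291)) = 22
Check: 2^22 = 4194304 <= 4631291 < 8388608 = 2^23


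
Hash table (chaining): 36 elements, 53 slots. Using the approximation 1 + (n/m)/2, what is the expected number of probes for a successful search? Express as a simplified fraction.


Computing expected probes:
alpha = 36/53
= 1 + alpha/2
= 1 + 36/(2*53)
= (2*53 + 36) / (2*53)
= 142/106 = 71/53


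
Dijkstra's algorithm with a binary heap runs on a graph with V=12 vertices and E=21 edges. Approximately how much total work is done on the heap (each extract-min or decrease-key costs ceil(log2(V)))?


Dijkstra with a binary heap: each vertex is extracted once, each edge may relax once.
Each heap operation costs O(log V).
V + E = 12 + 21 = 33
ceil(log2(12)) = 4 (since 2^3 = 8 < 12 <= 16 = 2^4)
Total heap work = (V+E) * ceil(log2(V)) = 33 * 4 = 132


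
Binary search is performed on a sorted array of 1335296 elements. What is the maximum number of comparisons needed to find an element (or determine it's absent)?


Binary search halves the search space each comparison:
  Step 1: search space = 1335296 -> 667648
  Step 2: search space = 667648 -> 333824
  Step 3: search space = 333824 -> 166912
  Step 4: search space = 166912 -> 83456
  Step 5: search space = 83456 -> 41728
  Step 6: search space = 41728 -> 20864
  Step 7: search space = 20864 -> 10432
  Step 8: search space = 10432 -> 5216
  Step 9: search space = 5216 -> 2608
  Step 10: search space = 2608 -> 1304
  Step 11: search space = 1304 -> 652
  Step 12: search space = 652 -> 326
  Step 13: search space = 326 -> 163
  Step 14: search space = 163 -> 81
  Step 15: search space = 81 -> 40
  Step 16: search space = 40 -> 20
  Step 17: search space = 20 -> 10
  Step 18: search space = 10 -> 5
  Step 19: search space = 5 -> 2
  Step 20: search space = 2 -> 1
  Step 21: search space = 1 (final check)
Maximum comparisons = floor(log2(1335296)) + 1 = 20 + 1 = 21


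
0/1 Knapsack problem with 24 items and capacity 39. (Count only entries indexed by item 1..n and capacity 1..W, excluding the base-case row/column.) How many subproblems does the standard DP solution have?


The DP table is indexed by (item, capacity).
Rows: 24 items
Columns: 39 capacity values (1 to W)
Total subproblems = 24 * 39 = 936


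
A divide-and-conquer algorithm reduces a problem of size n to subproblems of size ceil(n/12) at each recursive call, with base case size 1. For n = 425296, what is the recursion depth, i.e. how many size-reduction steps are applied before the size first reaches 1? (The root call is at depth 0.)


Each step divides the size by 12 (rounding up); after k steps the size is ceil(n/12^k), which equals 1 exactly when 12^k >= n.
So the depth is the smallest k with 12^k >= 425296, i.e. ceil(log_12(425296)).
12^5 = 248832 < 425296 <= 2985984 = 12^6
Recursion depth = 6


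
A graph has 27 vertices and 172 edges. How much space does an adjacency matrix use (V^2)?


Adjacency matrix: V x V grid of entries
Space = V^2 = 27^2 = 27 * 27 = 729


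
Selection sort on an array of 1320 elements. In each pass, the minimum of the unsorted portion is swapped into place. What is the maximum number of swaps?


Selection sort performs one swap per pass:
  Pass 1: find min in positions 0 to 1319, swap with position 0
  Pass 2: find min in positions 1 to 1319, swap with position 1
  Pass 3: find min in positions 2 to 1319, swap with position 2
  Pass 4: find min in positions 3 to 1319, swap with position 3
  Pass 5: find min in positions 4 to 1319, swap with position 4
  ... (1314 more passes)
Total passes (and swaps) = n - 1 = 1320 - 1 = 1319


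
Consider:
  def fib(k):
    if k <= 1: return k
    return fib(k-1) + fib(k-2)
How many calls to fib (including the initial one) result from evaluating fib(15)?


Let C(m) = total calls to evaluate fib(m). Then C(0)=C(1)=1, and
C(m) = 1 + C(m-1) + C(m-2) for m >= 2.
Build the table (each entry = 1 + previous two):
  C(0) = 1
  C(1) = 1
  C(2) = 1 + 1 + 1 = 3
  C(3) = 1 + 3 + 1 = 5
  C(4) = 1 + 5 + 3 = 9
  C(5) = 1 + 9 + 5 = 15
  C(6) = 1 + 15 + 9 = 25
  C(7) = 1 + 25 + 15 = 41
  C(8) = 1 + 41 + 25 = 67
  C(9) = 1 + 67 + 41 = 109
  C(10) = 1 + 109 + 67 = 177
  C(11) = 1 + 177 + 109 = 287
  C(12) = 1 + 287 + 177 = 465
  C(13) = 1 + 465 + 287 = 753
  C(14) = 1 + 753 + 465 = 1219
  C(15) = 1 + 1219 + 753 = 1973
Total calls for fib(15) = 1973


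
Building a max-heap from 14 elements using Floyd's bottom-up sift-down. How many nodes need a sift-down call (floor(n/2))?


In a heap of 14 elements (0-indexed array):
  Last element index: 13
  Parent of last element: floor((13 - 1) / 2) = 6
  Internal nodes: indices 0 to 6
  Count = floor(14/2) = 7


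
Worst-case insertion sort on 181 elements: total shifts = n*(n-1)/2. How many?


Sum of shifts = 1 + 2 + 3 + ... + 180
= 181 * 180 / 2
= 32580 / 2
= 16290


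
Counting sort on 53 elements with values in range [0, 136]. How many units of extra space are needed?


Output array size: 53 (to store sorted result)
Count array size: 137 (one slot per possible value, range 0 to 136)
Total extra space = 53 + 137 = 190


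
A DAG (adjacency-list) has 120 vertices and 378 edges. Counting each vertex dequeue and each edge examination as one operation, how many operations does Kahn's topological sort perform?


V = 120 (vertex processing)
E = 378 (edge processing)
V + E = 120 + 378 = 498


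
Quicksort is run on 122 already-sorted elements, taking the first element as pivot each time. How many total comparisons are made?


Sum of comparisons per partition:
121 + 120 + ... + 1 + 0
= 122 * (122 - 1) / 2
= 122 * 121 / 2
= 7381


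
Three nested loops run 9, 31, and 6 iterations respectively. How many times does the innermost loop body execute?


Loop 1 (outermost): 9 iterations
Loop 2 (middle): 31 iterations per outer
Loop 3 (innermost): 6 iterations per middle
Total = 9 * 31 * 6 = 1674


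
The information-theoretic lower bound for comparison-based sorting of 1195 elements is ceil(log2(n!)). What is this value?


A binary decision tree of height h has at most 2^h leaves and needs at least n! of them, so h >= ceil(log2(n!)).
1195! is far too large to multiply out, so use Stirling's series:
  ln(n!) ~ n ln n - n + (1/2) ln(2 pi n) + 1/(12n)  (error below 1/(360 n^3), negligible here)
  ln(1195) = 7.0859015
  n ln n = 1195 * 7.0859015 = 8467.6523
  (1/2) ln(2 pi * 1195) = (1/2) ln(7508.4064) = 4.4619
  1/(12*1195) = 0.0001
  ln(1195!) ~ 8467.6523 - 1195 + 4.4619 + 0.0001 = 7277.1143
Convert to base 2: log2(1195!) = 7277.1143 / ln 2 = 7277.1143 / 0.69314718 = 10498.6567
ceil(10498.6567) = 10499


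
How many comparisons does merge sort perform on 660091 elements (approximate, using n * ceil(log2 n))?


Recursion depth: ceil(log2(660091)) = 20
Each recursion level merges n = 660091 elements
Total = 660091 * 20 = 13201820


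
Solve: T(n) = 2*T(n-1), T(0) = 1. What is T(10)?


Unrolling:
T(10) = 2*T(9) = 2^2*T(8) = ... = 2^10*T(0)
= 2^10 * 1
= 1024 * 1 = 1024


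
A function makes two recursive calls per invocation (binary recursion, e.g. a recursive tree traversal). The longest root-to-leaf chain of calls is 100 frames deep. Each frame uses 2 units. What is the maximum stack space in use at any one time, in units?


Binary recursion: the two calls run one after the other, so only one root-to-leaf chain of frames is on the stack at a time.
Maximum depth (longest chain) = 100 frames
Each frame = 2 units
Max stack space = 100 * 2 = 200


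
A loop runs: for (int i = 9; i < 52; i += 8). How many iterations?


Loop starts at i = 9, increments by 8, stops when i >= 52.
Number of iterations = ceil((52 - 9) / 8)
= ceil(43 / 8)
= 6


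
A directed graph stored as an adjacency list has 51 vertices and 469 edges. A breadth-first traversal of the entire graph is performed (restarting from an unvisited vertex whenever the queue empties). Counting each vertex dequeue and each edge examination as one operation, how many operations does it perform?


A full BFS traversal dequeues each vertex once and examines each edge once.
Vertex visits: 51
Edge visits: 469
V + E = 51 + 469 = 520


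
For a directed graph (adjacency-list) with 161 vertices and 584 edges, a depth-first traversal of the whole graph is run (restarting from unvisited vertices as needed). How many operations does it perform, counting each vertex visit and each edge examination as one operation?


A full DFS traversal visits each vertex once and examines each edge once.
V = 161
E = 584
Sum = 161 + 584 = 745


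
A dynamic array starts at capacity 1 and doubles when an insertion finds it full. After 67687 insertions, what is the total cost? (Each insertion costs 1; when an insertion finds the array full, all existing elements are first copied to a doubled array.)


Insertion cost: 67687 (one per element)
Resizes occur just before inserting elements 2, 3, 5, 9, ...
Elements copied at each resize: 1 + 2 + 4 + 8 + 16 + 32 + 64 + 128 + 256 + 512 + 1024 + 2048 + 4096 + 8192 + 16384 + 32768 + 65536
Sum of copies = 131071 (geometric series: 2^k - 1)
Total = 67687 + 131071 = 198758


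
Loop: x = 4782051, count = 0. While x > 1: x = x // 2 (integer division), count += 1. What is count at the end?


The variable x halves each step:
x = 4782051 -> 2391025 -> 1195512 -> 597756 -> 298878 -> 149439 -> 74719 -> 37359 -> 18679 -> 9339 -> 4669 -> 2334 -> 1167 -> 583 -> 291 -> 145 -> 72 -> 36 -> 18 -> 9 -> 4 -> 2 -> 1
Number of halvings = floor(log2(4782051)) = 22


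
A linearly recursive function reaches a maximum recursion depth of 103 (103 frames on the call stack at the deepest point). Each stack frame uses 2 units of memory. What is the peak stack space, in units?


Maximum recursion depth = 103 frames
Memory per frame = 2 units
Total stack space = depth * frame_size
= 103 * 2 = 206


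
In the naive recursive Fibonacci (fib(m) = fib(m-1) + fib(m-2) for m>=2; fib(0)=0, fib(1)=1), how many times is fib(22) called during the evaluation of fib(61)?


Let N(m) = number of times fib(m) is called while evaluating fib(61).
N(61) = 1 (the initial call).
N(60) = 1 (only fib(61) calls it).
For 1 <= m <= 59: fib(m) is called by fib(m+1) and fib(m+2), so
  N(m) = N(m+1) + N(m+2).
fib(0) is called only by fib(2), so N(0) = N(2).
Walk down from m=61:
  N(61)=1, N(60)=1, N(59)=2, N(58)=3, N(57)=5, N(56)=8, N(55)=13, N(54)=21, N(53)=34, N(52)=55, N(51)=89, N(50)=144, N(49)=233, N(48)=377, N(47)=610, N(46)=987, N(45)=1597, N(44)=2584, N(43)=4181, N(42)=6765, N(41)=10946, N(40)=17711, N(39)=28657, N(38)=46368, N(37)=75025, N(36)=121393, N(35)=196418, N(34)=317811, N(33)=514229, N(32)=832040, N(31)=1346269, N(30)=2178309, N(29)=3524578, N(28)=5702887, N(27)=9227465, N(26)=14930352, N(25)=24157817, N(24)=39088169, N(23)=63245986, N(22)=102334155
N(22) = 102334155


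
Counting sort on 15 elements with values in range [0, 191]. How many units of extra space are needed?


Output array size: 15 (to store sorted result)
Count array size: 192 (one slot per possible value, range 0 to 191)
Total extra space = 15 + 192 = 207
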